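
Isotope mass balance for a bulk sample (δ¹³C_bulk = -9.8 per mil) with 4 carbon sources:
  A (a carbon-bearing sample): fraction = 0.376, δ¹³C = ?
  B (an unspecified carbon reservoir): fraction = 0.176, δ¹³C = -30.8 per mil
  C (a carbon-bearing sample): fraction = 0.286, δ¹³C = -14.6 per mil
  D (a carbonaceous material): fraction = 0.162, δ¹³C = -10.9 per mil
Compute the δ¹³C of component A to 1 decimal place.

4.2 per mil

Isotope mass balance: δ_bulk = Σ fᵢ·δᵢ.
-9.8 = 0.376×δ_A + 0.176×(-30.8) + 0.286×(-14.6) + 0.162×(-10.9)
0.376·δ_A = -9.8 − (-11.362) = 1.562
δ_A = 1.562 / 0.376 = 4.15 per mil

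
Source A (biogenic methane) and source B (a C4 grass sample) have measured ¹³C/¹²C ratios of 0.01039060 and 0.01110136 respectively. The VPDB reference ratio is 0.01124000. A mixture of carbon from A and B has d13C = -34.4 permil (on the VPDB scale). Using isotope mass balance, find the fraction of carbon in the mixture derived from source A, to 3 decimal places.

δ_A = (0.01039060/0.01124000 − 1)×1000 = (0.924431 − 1)×1000 = -75.569 permil
δ_B = (0.01110136/0.01124000 − 1)×1000 = (0.987665 − 1)×1000 = -12.335 permil
f_A = (δ_mix − δ_B)/(δ_A − δ_B) = (-34.4 − (-12.335))/(-75.569 − (-12.335))
f_A = -22.065 / -63.235 = 0.3489

0.349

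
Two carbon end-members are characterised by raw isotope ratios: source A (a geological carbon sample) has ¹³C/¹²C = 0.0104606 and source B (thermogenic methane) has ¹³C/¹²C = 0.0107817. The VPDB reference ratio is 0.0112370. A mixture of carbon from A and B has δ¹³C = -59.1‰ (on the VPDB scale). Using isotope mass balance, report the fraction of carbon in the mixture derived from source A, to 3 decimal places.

0.650

δ_A = (0.0104606/0.0112370 − 1)×1000 = (0.930907 − 1)×1000 = -69.093‰
δ_B = (0.0107817/0.0112370 − 1)×1000 = (0.959482 − 1)×1000 = -40.518‰
f_A = (δ_mix − δ_B)/(δ_A − δ_B) = (-59.1 − (-40.518))/(-69.093 − (-40.518))
f_A = -18.582 / -28.575 = 0.6503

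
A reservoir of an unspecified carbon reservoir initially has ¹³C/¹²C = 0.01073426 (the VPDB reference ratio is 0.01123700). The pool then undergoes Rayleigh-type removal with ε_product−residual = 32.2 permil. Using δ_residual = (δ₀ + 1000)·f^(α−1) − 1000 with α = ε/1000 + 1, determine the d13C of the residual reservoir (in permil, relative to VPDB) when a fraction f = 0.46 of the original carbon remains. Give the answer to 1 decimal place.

δ₀ = (0.01073426/0.01123700 − 1)×1000 = (0.955260 − 1)×1000 = -44.740 permil
α − 1 = ε/1000 = 0.0322
f^(α−1) = 0.46^(0.0322) = 0.975306
δ_res = (-44.740 + 1000) × 0.975306 − 1000 = 931.671 − 1000 = -68.33 permil

-68.3 permil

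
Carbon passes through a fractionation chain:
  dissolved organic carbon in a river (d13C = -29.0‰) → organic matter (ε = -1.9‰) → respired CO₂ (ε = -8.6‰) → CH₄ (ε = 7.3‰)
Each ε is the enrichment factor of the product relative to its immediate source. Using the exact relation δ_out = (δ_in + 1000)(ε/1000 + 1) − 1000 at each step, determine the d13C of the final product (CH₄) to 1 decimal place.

-32.2‰

step 1: δ = (-29.00 + 1000)·(-1.9/1000 + 1) − 1000 = -30.84‰
step 2: δ = (-30.84 + 1000)·(-8.6/1000 + 1) − 1000 = -39.18‰
step 3: δ = (-39.18 + 1000)·(7.3/1000 + 1) − 1000 = -32.17‰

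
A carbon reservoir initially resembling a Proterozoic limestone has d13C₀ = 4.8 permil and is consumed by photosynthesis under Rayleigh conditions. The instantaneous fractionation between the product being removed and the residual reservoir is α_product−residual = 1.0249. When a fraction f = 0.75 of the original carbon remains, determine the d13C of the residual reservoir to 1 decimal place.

Rayleigh residual: δ_res = (δ₀ + 1000)·f^(α−1) − 1000
α − 1 = 0.02490
f^(α−1) = 0.75^(0.02490) = 0.992862
δ_res = (4.8 + 1000) × 0.992862 − 1000 = 997.628 − 1000 = -2.37 permil

-2.4 permil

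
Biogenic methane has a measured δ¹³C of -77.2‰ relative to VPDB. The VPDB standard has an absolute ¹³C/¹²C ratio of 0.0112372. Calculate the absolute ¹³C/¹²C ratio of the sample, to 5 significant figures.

0.010370

R_sample = R_standard × (δ¹³C/1000 + 1)
R_sample = 0.0112372 × (-77.2/1000 + 1) = 0.0112372 × 0.922800
R_sample = 0.0103697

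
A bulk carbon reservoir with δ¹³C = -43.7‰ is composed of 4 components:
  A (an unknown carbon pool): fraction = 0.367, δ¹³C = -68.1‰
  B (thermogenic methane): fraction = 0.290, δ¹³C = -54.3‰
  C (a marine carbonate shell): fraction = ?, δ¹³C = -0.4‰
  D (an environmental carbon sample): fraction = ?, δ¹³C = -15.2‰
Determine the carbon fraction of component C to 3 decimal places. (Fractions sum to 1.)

Let f_C and f_D be the unknown fractions; fractions sum to 1 so f_C + f_D = 0.343.
Mass balance: Σ fᵢ·δᵢ = δ_bulk ⇒ f_C·(-0.4) + f_D·(-15.2) = -43.7 − (-40.740) = -2.960
Substitute f_D = 0.343 − f_C:
f_C·(-0.4 − -15.2) = -2.960 − 0.343×(-15.2) = 2.253
f_C = 2.253 / 14.8 = 0.1522

0.152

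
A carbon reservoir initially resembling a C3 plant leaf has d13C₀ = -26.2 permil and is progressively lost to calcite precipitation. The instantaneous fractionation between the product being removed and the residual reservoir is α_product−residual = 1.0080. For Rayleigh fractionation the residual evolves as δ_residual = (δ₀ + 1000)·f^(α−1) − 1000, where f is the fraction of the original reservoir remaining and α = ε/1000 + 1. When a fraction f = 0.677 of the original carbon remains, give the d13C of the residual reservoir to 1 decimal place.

Rayleigh residual: δ_res = (δ₀ + 1000)·f^(α−1) − 1000
α − 1 = 0.00800
f^(α−1) = 0.677^(0.00800) = 0.996884
δ_res = (-26.2 + 1000) × 0.996884 − 1000 = 970.766 − 1000 = -29.23 permil

-29.2 permil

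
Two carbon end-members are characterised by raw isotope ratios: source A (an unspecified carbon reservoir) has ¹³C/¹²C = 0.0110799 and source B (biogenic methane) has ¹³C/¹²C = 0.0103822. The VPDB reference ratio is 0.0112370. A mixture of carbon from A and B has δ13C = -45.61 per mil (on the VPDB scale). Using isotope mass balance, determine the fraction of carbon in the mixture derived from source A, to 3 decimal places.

δ_A = (0.0110799/0.0112370 − 1)×1000 = (0.986019 − 1)×1000 = -13.981 per mil
δ_B = (0.0103822/0.0112370 − 1)×1000 = (0.923930 − 1)×1000 = -76.070 per mil
f_A = (δ_mix − δ_B)/(δ_A − δ_B) = (-45.61 − (-76.070))/(-13.981 − (-76.070))
f_A = 30.460 / 62.090 = 0.4906

0.491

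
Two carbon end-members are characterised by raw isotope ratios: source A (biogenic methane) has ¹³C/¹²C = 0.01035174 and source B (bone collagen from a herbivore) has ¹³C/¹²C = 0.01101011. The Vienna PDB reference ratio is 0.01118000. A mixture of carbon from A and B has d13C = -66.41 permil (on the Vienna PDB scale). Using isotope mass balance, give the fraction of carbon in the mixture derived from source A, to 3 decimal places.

δ_A = (0.01035174/0.01118000 − 1)×1000 = (0.925916 − 1)×1000 = -74.084 permil
δ_B = (0.01101011/0.01118000 − 1)×1000 = (0.984804 − 1)×1000 = -15.196 permil
f_A = (δ_mix − δ_B)/(δ_A − δ_B) = (-66.41 − (-15.196))/(-74.084 − (-15.196))
f_A = -51.214 / -58.888 = 0.8697

0.870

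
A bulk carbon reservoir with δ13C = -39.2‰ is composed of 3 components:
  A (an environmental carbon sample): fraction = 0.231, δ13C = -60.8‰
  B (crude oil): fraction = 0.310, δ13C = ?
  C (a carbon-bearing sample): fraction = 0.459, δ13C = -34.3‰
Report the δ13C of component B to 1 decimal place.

Isotope mass balance: δ_bulk = Σ fᵢ·δᵢ.
-39.2 = 0.231×(-60.8) + 0.310×δ_B + 0.459×(-34.3)
0.310·δ_B = -39.2 − (-29.788) = -9.412
δ_B = -9.412 / 0.310 = -30.36‰

-30.4‰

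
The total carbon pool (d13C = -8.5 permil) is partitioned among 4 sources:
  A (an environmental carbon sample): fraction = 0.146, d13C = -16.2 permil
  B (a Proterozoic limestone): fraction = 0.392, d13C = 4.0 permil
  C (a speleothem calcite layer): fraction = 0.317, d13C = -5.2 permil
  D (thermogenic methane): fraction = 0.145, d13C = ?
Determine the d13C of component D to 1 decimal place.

Isotope mass balance: δ_bulk = Σ fᵢ·δᵢ.
-8.5 = 0.146×(-16.2) + 0.392×(4.0) + 0.317×(-5.2) + 0.145×δ_D
0.145·δ_D = -8.5 − (-2.446) = -6.054
δ_D = -6.054 / 0.145 = -41.75 permil

-41.8 permil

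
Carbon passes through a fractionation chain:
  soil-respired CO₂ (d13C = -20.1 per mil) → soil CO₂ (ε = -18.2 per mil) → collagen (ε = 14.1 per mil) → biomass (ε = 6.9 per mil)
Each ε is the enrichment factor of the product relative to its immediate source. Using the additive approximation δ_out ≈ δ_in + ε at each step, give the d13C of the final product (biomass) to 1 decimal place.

step 1: δ ≈ -20.1 + (-18.2) = -38.3 per mil
step 2: δ ≈ -38.3 + (14.1) = -24.2 per mil
step 3: δ ≈ -24.2 + (6.9) = -17.3 per mil

-17.3 per mil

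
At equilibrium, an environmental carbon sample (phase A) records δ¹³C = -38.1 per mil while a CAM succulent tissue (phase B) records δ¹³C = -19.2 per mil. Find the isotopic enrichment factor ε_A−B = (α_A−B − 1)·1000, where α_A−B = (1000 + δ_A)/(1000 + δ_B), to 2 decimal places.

-19.27 per mil

α_A−B = (1000 + -38.1) / (1000 + -19.2) = 961.9 / 980.8 = 0.980730
ε_A−B = (0.980730 − 1) × 1000 = -19.270 per mil
(The approximation ε ≈ δ_A − δ_B would give -18.9 per mil.)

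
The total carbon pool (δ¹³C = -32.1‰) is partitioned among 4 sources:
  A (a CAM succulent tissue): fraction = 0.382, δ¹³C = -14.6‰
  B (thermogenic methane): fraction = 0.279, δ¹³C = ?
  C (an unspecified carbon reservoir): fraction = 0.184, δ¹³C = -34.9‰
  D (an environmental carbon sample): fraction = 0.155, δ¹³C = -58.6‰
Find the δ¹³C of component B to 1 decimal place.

-39.5‰

Isotope mass balance: δ_bulk = Σ fᵢ·δᵢ.
-32.1 = 0.382×(-14.6) + 0.279×δ_B + 0.184×(-34.9) + 0.155×(-58.6)
0.279·δ_B = -32.1 − (-21.082) = -11.018
δ_B = -11.018 / 0.279 = -39.49‰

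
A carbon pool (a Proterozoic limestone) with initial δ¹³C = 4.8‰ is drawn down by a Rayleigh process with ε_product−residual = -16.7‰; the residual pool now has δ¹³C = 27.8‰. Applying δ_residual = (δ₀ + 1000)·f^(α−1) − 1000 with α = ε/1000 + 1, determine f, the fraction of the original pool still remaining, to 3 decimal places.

0.258

α − 1 = ε/1000 = -0.0167
(δ_res + 1000)/(δ₀ + 1000) = (27.8 + 1000)/(4.8 + 1000) = 1027.8/1004.8 = 1.022890
f = 1.022890^(1/-0.0167) = exp(ln(1.022890)/-0.0167) = exp(0.02263/-0.0167)
f = exp(-1.3552) = 0.2579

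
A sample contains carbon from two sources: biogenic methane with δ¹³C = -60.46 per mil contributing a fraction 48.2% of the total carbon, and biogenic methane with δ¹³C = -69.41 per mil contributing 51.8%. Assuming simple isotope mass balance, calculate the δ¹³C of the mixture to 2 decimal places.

δ_mix = f_A·δ_A + f_B·δ_B
δ_mix = 0.482 × (-60.46) + 0.518 × (-69.41)
δ_mix = -29.142 + -35.954 = -65.096 per mil

-65.10 per mil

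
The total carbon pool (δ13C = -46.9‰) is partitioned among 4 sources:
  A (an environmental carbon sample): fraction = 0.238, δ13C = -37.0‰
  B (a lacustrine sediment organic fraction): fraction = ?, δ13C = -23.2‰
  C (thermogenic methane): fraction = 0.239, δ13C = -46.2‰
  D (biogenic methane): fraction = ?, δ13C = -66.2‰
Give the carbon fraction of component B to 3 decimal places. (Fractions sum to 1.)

Let f_B and f_D be the unknown fractions; fractions sum to 1 so f_B + f_D = 0.523.
Mass balance: Σ fᵢ·δᵢ = δ_bulk ⇒ f_B·(-23.2) + f_D·(-66.2) = -46.9 − (-19.848) = -27.052
Substitute f_D = 0.523 − f_B:
f_B·(-23.2 − -66.2) = -27.052 − 0.523×(-66.2) = 7.570
f_B = 7.570 / 43.0 = 0.1761

0.176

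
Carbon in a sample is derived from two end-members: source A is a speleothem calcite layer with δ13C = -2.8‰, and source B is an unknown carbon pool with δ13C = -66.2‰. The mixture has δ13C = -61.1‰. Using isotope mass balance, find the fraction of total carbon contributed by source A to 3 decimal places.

δ_mix = f_A·δ_A + (1 − f_A)·δ_B  ⇒  f_A = (δ_mix − δ_B)/(δ_A − δ_B)
f_A = (-61.1 − (-66.2)) / (-2.8 − (-66.2))
f_A = 5.1 / 63.4 = 0.0804

0.080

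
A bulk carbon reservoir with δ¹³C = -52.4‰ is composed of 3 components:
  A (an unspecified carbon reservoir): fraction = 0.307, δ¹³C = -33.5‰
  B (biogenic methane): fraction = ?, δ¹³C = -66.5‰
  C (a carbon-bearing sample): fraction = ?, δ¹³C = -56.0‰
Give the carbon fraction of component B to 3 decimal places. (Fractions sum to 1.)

0.315

Let f_B and f_C be the unknown fractions; fractions sum to 1 so f_B + f_C = 0.693.
Mass balance: Σ fᵢ·δᵢ = δ_bulk ⇒ f_B·(-66.5) + f_C·(-56.0) = -52.4 − (-10.284) = -42.115
Substitute f_C = 0.693 − f_B:
f_B·(-66.5 − -56.0) = -42.115 − 0.693×(-56.0) = -3.307
f_B = -3.307 / -10.5 = 0.3150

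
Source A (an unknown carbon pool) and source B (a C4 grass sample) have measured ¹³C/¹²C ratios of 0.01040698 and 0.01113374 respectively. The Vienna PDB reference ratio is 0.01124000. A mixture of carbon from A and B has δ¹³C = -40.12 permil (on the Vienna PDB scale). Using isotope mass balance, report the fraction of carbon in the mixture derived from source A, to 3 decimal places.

0.474

δ_A = (0.01040698/0.01124000 − 1)×1000 = (0.925888 − 1)×1000 = -74.112 permil
δ_B = (0.01113374/0.01124000 − 1)×1000 = (0.990546 − 1)×1000 = -9.454 permil
f_A = (δ_mix − δ_B)/(δ_A − δ_B) = (-40.12 − (-9.454))/(-74.112 − (-9.454))
f_A = -30.666 / -64.658 = 0.4743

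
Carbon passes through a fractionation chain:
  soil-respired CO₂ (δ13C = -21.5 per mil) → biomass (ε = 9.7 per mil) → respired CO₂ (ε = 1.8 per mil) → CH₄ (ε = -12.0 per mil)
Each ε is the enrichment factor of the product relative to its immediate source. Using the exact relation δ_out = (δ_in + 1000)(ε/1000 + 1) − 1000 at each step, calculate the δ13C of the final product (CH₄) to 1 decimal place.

step 1: δ = (-21.50 + 1000)·(9.7/1000 + 1) − 1000 = -12.01 per mil
step 2: δ = (-12.01 + 1000)·(1.8/1000 + 1) − 1000 = -10.23 per mil
step 3: δ = (-10.23 + 1000)·(-12.0/1000 + 1) − 1000 = -22.11 per mil

-22.1 per mil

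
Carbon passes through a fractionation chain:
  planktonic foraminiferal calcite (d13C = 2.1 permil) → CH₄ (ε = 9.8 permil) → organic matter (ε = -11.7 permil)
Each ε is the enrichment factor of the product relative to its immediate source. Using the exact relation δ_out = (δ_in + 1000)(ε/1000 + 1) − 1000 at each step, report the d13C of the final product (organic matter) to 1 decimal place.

step 1: δ = (2.10 + 1000)·(9.8/1000 + 1) − 1000 = 11.92 permil
step 2: δ = (11.92 + 1000)·(-11.7/1000 + 1) − 1000 = 0.08 permil

0.1 permil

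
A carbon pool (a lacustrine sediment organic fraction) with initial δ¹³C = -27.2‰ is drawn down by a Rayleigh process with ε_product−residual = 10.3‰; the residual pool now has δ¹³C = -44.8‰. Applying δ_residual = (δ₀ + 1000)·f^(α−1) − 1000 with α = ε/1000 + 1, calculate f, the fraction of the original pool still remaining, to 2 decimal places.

0.17

α − 1 = ε/1000 = 0.0103
(δ_res + 1000)/(δ₀ + 1000) = (-44.8 + 1000)/(-27.2 + 1000) = 955.2/972.8 = 0.981908
f = 0.981908^(1/0.0103) = exp(ln(0.981908)/0.0103) = exp(-0.01826/0.0103)
f = exp(-1.7726) = 0.1699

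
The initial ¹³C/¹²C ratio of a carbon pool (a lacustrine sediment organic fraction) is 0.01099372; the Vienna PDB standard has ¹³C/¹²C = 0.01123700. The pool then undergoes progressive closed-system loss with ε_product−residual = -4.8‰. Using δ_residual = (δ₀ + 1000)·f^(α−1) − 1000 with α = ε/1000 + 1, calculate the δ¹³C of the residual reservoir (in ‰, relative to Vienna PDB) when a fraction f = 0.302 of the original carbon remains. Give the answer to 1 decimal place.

-16.0‰

δ₀ = (0.01099372/0.01123700 − 1)×1000 = (0.978350 − 1)×1000 = -21.650‰
α − 1 = ε/1000 = -0.0048
f^(α−1) = 0.302^(-0.0048) = 1.005764
δ_res = (-21.650 + 1000) × 1.005764 − 1000 = 983.989 − 1000 = -16.01‰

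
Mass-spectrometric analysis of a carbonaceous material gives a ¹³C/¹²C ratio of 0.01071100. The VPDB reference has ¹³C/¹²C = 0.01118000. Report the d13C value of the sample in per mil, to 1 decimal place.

-41.9 per mil

d13C = (R_sample / R_standard − 1) × 1000
R_sample / R_standard = 0.01071100 / 0.01118000 = 0.958050
d13C = (0.958050 − 1) × 1000 = -41.95 per mil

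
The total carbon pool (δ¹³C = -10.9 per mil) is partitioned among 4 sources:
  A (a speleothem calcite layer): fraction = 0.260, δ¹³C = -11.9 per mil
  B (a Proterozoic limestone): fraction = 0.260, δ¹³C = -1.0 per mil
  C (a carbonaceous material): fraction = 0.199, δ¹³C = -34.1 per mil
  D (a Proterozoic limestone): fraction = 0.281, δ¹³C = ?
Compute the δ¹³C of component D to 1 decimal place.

-2.7 per mil

Isotope mass balance: δ_bulk = Σ fᵢ·δᵢ.
-10.9 = 0.260×(-11.9) + 0.260×(-1.0) + 0.199×(-34.1) + 0.281×δ_D
0.281·δ_D = -10.9 − (-10.140) = -0.760
δ_D = -0.760 / 0.281 = -2.70 per mil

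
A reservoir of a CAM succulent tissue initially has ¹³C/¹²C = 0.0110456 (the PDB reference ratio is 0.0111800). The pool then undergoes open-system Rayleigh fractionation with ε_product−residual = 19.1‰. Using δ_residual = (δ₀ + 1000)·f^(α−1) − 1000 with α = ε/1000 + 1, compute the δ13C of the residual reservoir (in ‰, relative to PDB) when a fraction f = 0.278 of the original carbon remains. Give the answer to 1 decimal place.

δ₀ = (0.0110456/0.0111800 − 1)×1000 = (0.987979 − 1)×1000 = -12.021‰
α − 1 = ε/1000 = 0.0191
f^(α−1) = 0.278^(0.0191) = 0.975846
δ_res = (-12.021 + 1000) × 0.975846 − 1000 = 964.115 − 1000 = -35.89‰

-35.9‰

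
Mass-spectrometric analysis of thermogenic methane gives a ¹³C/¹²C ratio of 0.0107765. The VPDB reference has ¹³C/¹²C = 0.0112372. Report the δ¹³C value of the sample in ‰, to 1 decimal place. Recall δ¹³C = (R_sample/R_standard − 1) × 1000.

-41.0‰

δ¹³C = (R_sample / R_standard − 1) × 1000
R_sample / R_standard = 0.0107765 / 0.0112372 = 0.959002
δ¹³C = (0.959002 − 1) × 1000 = -41.00‰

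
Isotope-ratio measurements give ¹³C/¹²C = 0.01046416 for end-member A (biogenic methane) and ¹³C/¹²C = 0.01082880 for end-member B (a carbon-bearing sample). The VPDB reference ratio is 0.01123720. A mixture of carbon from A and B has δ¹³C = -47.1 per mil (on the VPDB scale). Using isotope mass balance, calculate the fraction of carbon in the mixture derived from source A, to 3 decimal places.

0.331

δ_A = (0.01046416/0.01123720 − 1)×1000 = (0.931207 − 1)×1000 = -68.793 per mil
δ_B = (0.01082880/0.01123720 − 1)×1000 = (0.963656 − 1)×1000 = -36.344 per mil
f_A = (δ_mix − δ_B)/(δ_A − δ_B) = (-47.1 − (-36.344))/(-68.793 − (-36.344))
f_A = -10.756 / -32.449 = 0.3315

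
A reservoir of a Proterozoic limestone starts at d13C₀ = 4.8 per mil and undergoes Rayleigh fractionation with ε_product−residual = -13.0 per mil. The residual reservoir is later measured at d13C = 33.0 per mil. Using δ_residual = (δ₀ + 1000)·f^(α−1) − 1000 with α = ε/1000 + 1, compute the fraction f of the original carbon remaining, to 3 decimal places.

0.119

α − 1 = ε/1000 = -0.0130
(δ_res + 1000)/(δ₀ + 1000) = (33.0 + 1000)/(4.8 + 1000) = 1033.0/1004.8 = 1.028065
f = 1.028065^(1/-0.0130) = exp(ln(1.028065)/-0.0130) = exp(0.02768/-0.0130)
f = exp(-2.1291) = 0.1189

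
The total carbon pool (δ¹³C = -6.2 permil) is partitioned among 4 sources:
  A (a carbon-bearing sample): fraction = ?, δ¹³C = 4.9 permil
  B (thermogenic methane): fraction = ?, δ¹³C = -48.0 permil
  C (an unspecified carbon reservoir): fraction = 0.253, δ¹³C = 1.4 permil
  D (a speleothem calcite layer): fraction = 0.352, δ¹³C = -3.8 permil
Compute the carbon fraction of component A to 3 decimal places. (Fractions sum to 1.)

Let f_A and f_B be the unknown fractions; fractions sum to 1 so f_A + f_B = 0.395.
Mass balance: Σ fᵢ·δᵢ = δ_bulk ⇒ f_A·(4.9) + f_B·(-48.0) = -6.2 − (-0.983) = -5.217
Substitute f_B = 0.395 − f_A:
f_A·(4.9 − -48.0) = -5.217 − 0.395×(-48.0) = 13.743
f_A = 13.743 / 52.9 = 0.2598

0.260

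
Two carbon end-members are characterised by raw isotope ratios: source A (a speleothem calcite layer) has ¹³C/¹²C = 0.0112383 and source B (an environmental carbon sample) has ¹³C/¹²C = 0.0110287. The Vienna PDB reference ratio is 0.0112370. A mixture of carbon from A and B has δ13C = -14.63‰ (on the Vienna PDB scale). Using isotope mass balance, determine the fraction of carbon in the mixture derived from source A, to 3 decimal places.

0.209

δ_A = (0.0112383/0.0112370 − 1)×1000 = (1.000116 − 1)×1000 = 0.116‰
δ_B = (0.0110287/0.0112370 − 1)×1000 = (0.981463 − 1)×1000 = -18.537‰
f_A = (δ_mix − δ_B)/(δ_A − δ_B) = (-14.63 − (-18.537))/(0.116 − (-18.537))
f_A = 3.907 / 18.653 = 0.2095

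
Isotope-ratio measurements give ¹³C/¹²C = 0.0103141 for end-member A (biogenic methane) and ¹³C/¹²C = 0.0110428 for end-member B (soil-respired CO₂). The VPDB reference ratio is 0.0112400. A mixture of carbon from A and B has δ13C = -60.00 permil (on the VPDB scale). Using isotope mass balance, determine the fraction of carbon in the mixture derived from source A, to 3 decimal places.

δ_A = (0.0103141/0.0112400 − 1)×1000 = (0.917625 − 1)×1000 = -82.375 permil
δ_B = (0.0110428/0.0112400 − 1)×1000 = (0.982456 − 1)×1000 = -17.544 permil
f_A = (δ_mix − δ_B)/(δ_A − δ_B) = (-60.00 − (-17.544))/(-82.375 − (-17.544))
f_A = -42.456 / -64.831 = 0.6549

0.655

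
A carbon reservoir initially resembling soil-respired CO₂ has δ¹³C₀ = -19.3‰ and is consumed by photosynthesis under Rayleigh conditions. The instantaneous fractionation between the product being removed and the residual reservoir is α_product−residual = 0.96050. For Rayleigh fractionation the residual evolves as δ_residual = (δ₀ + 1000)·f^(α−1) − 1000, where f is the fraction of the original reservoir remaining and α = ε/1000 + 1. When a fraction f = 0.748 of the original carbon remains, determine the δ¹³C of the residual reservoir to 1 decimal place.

-8.0‰

Rayleigh residual: δ_res = (δ₀ + 1000)·f^(α−1) − 1000
α − 1 = -0.03950
f^(α−1) = 0.748^(-0.03950) = 1.011535
δ_res = (-19.3 + 1000) × 1.011535 − 1000 = 992.012 − 1000 = -7.99‰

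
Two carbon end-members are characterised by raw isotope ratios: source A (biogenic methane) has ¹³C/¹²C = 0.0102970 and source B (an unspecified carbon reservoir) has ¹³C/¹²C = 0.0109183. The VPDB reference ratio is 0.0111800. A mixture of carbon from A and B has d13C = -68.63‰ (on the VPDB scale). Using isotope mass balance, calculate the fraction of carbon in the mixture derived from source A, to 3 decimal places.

0.814

δ_A = (0.0102970/0.0111800 − 1)×1000 = (0.921020 − 1)×1000 = -78.980‰
δ_B = (0.0109183/0.0111800 − 1)×1000 = (0.976592 − 1)×1000 = -23.408‰
f_A = (δ_mix − δ_B)/(δ_A − δ_B) = (-68.63 − (-23.408))/(-78.980 − (-23.408))
f_A = -45.222 / -55.572 = 0.8138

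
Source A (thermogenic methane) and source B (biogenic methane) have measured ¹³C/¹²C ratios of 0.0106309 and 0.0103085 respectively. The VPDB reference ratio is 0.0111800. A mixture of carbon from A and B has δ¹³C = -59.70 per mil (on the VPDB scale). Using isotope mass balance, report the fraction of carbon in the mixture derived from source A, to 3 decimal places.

δ_A = (0.0106309/0.0111800 − 1)×1000 = (0.950886 − 1)×1000 = -49.114 per mil
δ_B = (0.0103085/0.0111800 − 1)×1000 = (0.922048 − 1)×1000 = -77.952 per mil
f_A = (δ_mix − δ_B)/(δ_A − δ_B) = (-59.70 − (-77.952))/(-49.114 − (-77.952))
f_A = 18.252 / 28.837 = 0.6329

0.633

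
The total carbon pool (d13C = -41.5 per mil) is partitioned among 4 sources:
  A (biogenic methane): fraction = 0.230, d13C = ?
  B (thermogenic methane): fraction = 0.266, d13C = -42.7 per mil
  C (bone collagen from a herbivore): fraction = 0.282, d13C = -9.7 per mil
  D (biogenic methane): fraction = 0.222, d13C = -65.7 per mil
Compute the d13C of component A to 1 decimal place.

-55.7 per mil

Isotope mass balance: δ_bulk = Σ fᵢ·δᵢ.
-41.5 = 0.230×δ_A + 0.266×(-42.7) + 0.282×(-9.7) + 0.222×(-65.7)
0.230·δ_A = -41.5 − (-28.679) = -12.821
δ_A = -12.821 / 0.230 = -55.74 per mil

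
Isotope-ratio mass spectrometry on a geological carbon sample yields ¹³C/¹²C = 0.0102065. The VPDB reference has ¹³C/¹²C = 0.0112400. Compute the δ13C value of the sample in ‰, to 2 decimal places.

-91.95‰

δ13C = (R_sample / R_standard − 1) × 1000
R_sample / R_standard = 0.0102065 / 0.0112400 = 0.908052
δ13C = (0.908052 − 1) × 1000 = -91.948‰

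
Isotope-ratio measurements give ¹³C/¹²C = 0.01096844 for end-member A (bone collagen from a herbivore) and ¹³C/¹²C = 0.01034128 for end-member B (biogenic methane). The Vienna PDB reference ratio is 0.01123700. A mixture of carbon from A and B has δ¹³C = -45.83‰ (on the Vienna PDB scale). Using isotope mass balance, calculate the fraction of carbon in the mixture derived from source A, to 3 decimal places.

0.607

δ_A = (0.01096844/0.01123700 − 1)×1000 = (0.976100 − 1)×1000 = -23.900‰
δ_B = (0.01034128/0.01123700 − 1)×1000 = (0.920288 − 1)×1000 = -79.712‰
f_A = (δ_mix − δ_B)/(δ_A − δ_B) = (-45.83 − (-79.712))/(-23.900 − (-79.712))
f_A = 33.882 / 55.812 = 0.6071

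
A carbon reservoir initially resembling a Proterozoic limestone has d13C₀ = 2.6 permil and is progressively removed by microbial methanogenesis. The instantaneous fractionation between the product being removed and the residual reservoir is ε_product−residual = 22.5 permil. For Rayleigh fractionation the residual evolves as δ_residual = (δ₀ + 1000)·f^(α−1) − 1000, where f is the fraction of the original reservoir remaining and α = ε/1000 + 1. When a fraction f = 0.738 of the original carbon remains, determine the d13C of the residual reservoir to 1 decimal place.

Rayleigh residual: δ_res = (δ₀ + 1000)·f^(α−1) − 1000
α = ε/1000 + 1 = 1.02250, so α − 1 = 0.02250
f^(α−1) = 0.738^(0.02250) = 0.993188
δ_res = (2.6 + 1000) × 0.993188 − 1000 = 995.770 − 1000 = -4.23 permil

-4.2 permil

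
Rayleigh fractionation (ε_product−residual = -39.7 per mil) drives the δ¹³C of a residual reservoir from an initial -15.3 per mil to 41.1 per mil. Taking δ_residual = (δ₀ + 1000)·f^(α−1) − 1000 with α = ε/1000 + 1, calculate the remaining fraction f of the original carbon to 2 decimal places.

0.25

α − 1 = ε/1000 = -0.0397
(δ_res + 1000)/(δ₀ + 1000) = (41.1 + 1000)/(-15.3 + 1000) = 1041.1/984.7 = 1.057276
f = 1.057276^(1/-0.0397) = exp(ln(1.057276)/-0.0397) = exp(0.05570/-0.0397)
f = exp(-1.4029) = 0.2459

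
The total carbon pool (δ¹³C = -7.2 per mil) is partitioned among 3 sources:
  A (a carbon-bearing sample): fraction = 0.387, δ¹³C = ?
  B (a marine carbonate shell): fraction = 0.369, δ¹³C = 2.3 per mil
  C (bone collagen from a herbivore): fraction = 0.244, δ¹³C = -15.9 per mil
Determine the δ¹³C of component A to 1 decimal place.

-10.8 per mil

Isotope mass balance: δ_bulk = Σ fᵢ·δᵢ.
-7.2 = 0.387×δ_A + 0.369×(2.3) + 0.244×(-15.9)
0.387·δ_A = -7.2 − (-3.031) = -4.169
δ_A = -4.169 / 0.387 = -10.77 per mil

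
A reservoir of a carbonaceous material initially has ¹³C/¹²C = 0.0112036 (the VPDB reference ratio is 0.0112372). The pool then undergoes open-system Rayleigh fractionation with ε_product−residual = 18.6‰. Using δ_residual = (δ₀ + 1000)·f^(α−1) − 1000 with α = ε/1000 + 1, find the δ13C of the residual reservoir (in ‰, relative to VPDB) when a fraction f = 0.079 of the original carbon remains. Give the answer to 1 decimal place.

δ₀ = (0.0112036/0.0112372 − 1)×1000 = (0.997010 − 1)×1000 = -2.990‰
α − 1 = ε/1000 = 0.0186
f^(α−1) = 0.079^(0.0186) = 0.953885
δ_res = (-2.990 + 1000) × 0.953885 − 1000 = 951.032 − 1000 = -48.97‰

-49.0‰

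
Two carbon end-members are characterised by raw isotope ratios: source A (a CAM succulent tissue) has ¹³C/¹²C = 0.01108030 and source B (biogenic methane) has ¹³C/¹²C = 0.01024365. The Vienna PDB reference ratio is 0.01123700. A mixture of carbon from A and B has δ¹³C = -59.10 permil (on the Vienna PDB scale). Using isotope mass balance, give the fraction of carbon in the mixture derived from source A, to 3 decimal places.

0.394

δ_A = (0.01108030/0.01123700 − 1)×1000 = (0.986055 − 1)×1000 = -13.945 permil
δ_B = (0.01024365/0.01123700 − 1)×1000 = (0.911600 − 1)×1000 = -88.400 permil
f_A = (δ_mix − δ_B)/(δ_A − δ_B) = (-59.10 − (-88.400))/(-13.945 − (-88.400))
f_A = 29.300 / 74.455 = 0.3935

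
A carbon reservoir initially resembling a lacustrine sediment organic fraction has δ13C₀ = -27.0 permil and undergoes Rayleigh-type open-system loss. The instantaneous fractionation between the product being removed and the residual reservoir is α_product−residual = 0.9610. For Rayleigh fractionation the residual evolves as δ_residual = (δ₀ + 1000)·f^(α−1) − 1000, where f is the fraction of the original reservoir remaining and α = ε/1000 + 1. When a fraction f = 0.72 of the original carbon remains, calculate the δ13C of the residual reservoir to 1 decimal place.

Rayleigh residual: δ_res = (δ₀ + 1000)·f^(α−1) − 1000
α − 1 = -0.03900
f^(α−1) = 0.72^(-0.03900) = 1.012894
δ_res = (-27.0 + 1000) × 1.012894 − 1000 = 985.546 − 1000 = -14.45 permil

-14.5 permil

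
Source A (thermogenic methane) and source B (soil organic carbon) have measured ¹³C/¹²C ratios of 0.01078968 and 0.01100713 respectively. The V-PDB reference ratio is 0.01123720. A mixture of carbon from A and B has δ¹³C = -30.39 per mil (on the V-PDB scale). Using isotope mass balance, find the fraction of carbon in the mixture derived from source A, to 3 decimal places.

δ_A = (0.01078968/0.01123720 − 1)×1000 = (0.960175 − 1)×1000 = -39.825 per mil
δ_B = (0.01100713/0.01123720 − 1)×1000 = (0.979526 − 1)×1000 = -20.474 per mil
f_A = (δ_mix − δ_B)/(δ_A − δ_B) = (-30.39 − (-20.474))/(-39.825 − (-20.474))
f_A = -9.916 / -19.351 = 0.5124

0.512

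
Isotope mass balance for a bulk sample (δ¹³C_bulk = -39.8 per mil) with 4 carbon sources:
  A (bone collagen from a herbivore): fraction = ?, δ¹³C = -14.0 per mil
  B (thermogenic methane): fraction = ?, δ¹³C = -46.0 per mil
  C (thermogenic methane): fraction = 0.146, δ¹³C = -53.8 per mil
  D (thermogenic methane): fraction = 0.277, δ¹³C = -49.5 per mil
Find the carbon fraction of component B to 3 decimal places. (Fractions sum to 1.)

Let f_B and f_A be the unknown fractions; fractions sum to 1 so f_B + f_A = 0.577.
Mass balance: Σ fᵢ·δᵢ = δ_bulk ⇒ f_B·(-46.0) + f_A·(-14.0) = -39.8 − (-21.566) = -18.234
Substitute f_A = 0.577 − f_B:
f_B·(-46.0 − -14.0) = -18.234 − 0.577×(-14.0) = -10.156
f_B = -10.156 / -32.0 = 0.3174

0.317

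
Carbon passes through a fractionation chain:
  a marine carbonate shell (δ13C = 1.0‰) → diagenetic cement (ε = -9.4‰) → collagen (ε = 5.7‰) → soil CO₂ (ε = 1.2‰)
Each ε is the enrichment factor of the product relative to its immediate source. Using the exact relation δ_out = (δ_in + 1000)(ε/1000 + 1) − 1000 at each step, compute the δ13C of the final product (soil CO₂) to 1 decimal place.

-1.6‰

step 1: δ = (1.00 + 1000)·(-9.4/1000 + 1) − 1000 = -8.41‰
step 2: δ = (-8.41 + 1000)·(5.7/1000 + 1) − 1000 = -2.76‰
step 3: δ = (-2.76 + 1000)·(1.2/1000 + 1) − 1000 = -1.56‰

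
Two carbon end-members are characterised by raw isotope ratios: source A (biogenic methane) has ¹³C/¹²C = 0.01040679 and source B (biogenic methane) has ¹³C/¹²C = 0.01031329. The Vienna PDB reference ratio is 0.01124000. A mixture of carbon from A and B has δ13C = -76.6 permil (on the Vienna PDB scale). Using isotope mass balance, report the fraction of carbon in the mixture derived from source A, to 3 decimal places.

0.703

δ_A = (0.01040679/0.01124000 − 1)×1000 = (0.925871 − 1)×1000 = -74.129 permil
δ_B = (0.01031329/0.01124000 − 1)×1000 = (0.917552 − 1)×1000 = -82.448 permil
f_A = (δ_mix − δ_B)/(δ_A − δ_B) = (-76.6 − (-82.448))/(-74.129 − (-82.448))
f_A = 5.848 / 8.319 = 0.7030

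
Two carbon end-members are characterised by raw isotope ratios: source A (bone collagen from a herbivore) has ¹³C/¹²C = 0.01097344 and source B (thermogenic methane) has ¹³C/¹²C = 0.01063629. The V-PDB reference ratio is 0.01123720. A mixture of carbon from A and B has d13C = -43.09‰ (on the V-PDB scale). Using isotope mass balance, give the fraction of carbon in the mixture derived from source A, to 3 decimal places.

δ_A = (0.01097344/0.01123720 − 1)×1000 = (0.976528 − 1)×1000 = -23.472‰
δ_B = (0.01063629/0.01123720 − 1)×1000 = (0.946525 − 1)×1000 = -53.475‰
f_A = (δ_mix − δ_B)/(δ_A − δ_B) = (-43.09 − (-53.475))/(-23.472 − (-53.475))
f_A = 10.385 / 30.003 = 0.3461

0.346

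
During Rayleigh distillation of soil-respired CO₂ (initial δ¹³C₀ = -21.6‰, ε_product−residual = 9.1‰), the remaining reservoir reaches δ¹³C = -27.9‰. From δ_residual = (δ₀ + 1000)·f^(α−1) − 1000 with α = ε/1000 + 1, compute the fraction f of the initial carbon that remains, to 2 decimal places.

0.49

α − 1 = ε/1000 = 0.0091
(δ_res + 1000)/(δ₀ + 1000) = (-27.9 + 1000)/(-21.6 + 1000) = 972.1/978.4 = 0.993561
f = 0.993561^(1/0.0091) = exp(ln(0.993561)/0.0091) = exp(-0.00646/0.0091)
f = exp(-0.7099) = 0.4917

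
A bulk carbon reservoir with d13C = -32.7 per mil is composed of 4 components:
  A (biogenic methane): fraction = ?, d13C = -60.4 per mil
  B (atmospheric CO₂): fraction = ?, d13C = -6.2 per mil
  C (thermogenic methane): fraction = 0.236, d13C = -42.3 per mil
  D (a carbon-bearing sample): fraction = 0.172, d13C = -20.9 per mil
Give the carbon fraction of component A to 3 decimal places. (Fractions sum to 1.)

Let f_A and f_B be the unknown fractions; fractions sum to 1 so f_A + f_B = 0.592.
Mass balance: Σ fᵢ·δᵢ = δ_bulk ⇒ f_A·(-60.4) + f_B·(-6.2) = -32.7 − (-13.578) = -19.122
Substitute f_B = 0.592 − f_A:
f_A·(-60.4 − -6.2) = -19.122 − 0.592×(-6.2) = -15.452
f_A = -15.452 / -54.2 = 0.2851

0.285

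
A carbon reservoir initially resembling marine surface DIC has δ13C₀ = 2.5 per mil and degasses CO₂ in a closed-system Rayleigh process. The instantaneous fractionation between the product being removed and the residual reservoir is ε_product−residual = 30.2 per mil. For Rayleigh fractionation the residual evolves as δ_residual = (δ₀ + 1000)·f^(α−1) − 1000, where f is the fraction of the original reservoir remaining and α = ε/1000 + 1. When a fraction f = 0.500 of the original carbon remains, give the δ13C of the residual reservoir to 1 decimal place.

-18.3 per mil

Rayleigh residual: δ_res = (δ₀ + 1000)·f^(α−1) − 1000
α = ε/1000 + 1 = 1.03020, so α − 1 = 0.03020
f^(α−1) = 0.500^(0.03020) = 0.979285
δ_res = (2.5 + 1000) × 0.979285 − 1000 = 981.733 − 1000 = -18.27 per mil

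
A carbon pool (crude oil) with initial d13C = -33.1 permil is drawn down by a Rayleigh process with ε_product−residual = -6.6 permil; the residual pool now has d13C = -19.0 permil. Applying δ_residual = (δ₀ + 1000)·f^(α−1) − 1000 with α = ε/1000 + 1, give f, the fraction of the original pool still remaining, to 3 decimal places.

0.112

α − 1 = ε/1000 = -0.0066
(δ_res + 1000)/(δ₀ + 1000) = (-19.0 + 1000)/(-33.1 + 1000) = 981.0/966.9 = 1.014583
f = 1.014583^(1/-0.0066) = exp(ln(1.014583)/-0.0066) = exp(0.01448/-0.0066)
f = exp(-2.1935) = 0.1115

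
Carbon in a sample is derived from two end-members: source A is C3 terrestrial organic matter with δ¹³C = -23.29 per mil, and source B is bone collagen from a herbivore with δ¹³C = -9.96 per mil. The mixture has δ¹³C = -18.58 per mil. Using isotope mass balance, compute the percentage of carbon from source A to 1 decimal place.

δ_mix = f_A·δ_A + (1 − f_A)·δ_B  ⇒  f_A = (δ_mix − δ_B)/(δ_A − δ_B)
f_A = (-18.58 − (-9.96)) / (-23.29 − (-9.96))
f_A = -8.62 / -13.33 = 0.6467

64.7%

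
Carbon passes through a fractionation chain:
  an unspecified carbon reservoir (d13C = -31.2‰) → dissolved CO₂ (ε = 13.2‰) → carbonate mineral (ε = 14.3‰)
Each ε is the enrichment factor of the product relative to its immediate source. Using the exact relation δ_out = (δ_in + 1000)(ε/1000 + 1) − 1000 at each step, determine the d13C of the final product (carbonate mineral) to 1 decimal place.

step 1: δ = (-31.20 + 1000)·(13.2/1000 + 1) − 1000 = -18.41‰
step 2: δ = (-18.41 + 1000)·(14.3/1000 + 1) − 1000 = -4.38‰

-4.4‰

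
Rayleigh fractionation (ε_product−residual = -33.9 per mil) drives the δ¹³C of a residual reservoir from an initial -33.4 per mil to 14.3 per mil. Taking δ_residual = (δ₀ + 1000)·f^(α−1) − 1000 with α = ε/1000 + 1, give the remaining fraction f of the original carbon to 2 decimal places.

α − 1 = ε/1000 = -0.0339
(δ_res + 1000)/(δ₀ + 1000) = (14.3 + 1000)/(-33.4 + 1000) = 1014.3/966.6 = 1.049348
f = 1.049348^(1/-0.0339) = exp(ln(1.049348)/-0.0339) = exp(0.04817/-0.0339)
f = exp(-1.4209) = 0.2415

0.24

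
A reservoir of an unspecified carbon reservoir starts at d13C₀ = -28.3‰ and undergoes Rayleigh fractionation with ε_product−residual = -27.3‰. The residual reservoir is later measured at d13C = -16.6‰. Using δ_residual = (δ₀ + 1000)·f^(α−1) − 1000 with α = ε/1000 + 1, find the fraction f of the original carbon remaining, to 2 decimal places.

α − 1 = ε/1000 = -0.0273
(δ_res + 1000)/(δ₀ + 1000) = (-16.6 + 1000)/(-28.3 + 1000) = 983.4/971.7 = 1.012041
f = 1.012041^(1/-0.0273) = exp(ln(1.012041)/-0.0273) = exp(0.01197/-0.0273)
f = exp(-0.4384) = 0.6451

0.65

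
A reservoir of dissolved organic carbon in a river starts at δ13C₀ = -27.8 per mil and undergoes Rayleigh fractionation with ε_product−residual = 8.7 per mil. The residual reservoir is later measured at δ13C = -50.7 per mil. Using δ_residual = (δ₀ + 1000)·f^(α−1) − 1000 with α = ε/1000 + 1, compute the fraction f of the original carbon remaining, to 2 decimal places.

α − 1 = ε/1000 = 0.0087
(δ_res + 1000)/(δ₀ + 1000) = (-50.7 + 1000)/(-27.8 + 1000) = 949.3/972.2 = 0.976445
f = 0.976445^(1/0.0087) = exp(ln(0.976445)/0.0087) = exp(-0.02384/0.0087)
f = exp(-2.7398) = 0.0646

0.06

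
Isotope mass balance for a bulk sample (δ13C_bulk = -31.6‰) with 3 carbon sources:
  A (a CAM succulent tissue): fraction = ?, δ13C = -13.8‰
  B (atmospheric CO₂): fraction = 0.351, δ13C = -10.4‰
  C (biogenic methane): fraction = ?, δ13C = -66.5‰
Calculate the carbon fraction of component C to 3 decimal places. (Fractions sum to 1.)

0.360

Let f_C and f_A be the unknown fractions; fractions sum to 1 so f_C + f_A = 0.649.
Mass balance: Σ fᵢ·δᵢ = δ_bulk ⇒ f_C·(-66.5) + f_A·(-13.8) = -31.6 − (-3.650) = -27.950
Substitute f_A = 0.649 − f_C:
f_C·(-66.5 − -13.8) = -27.950 − 0.649×(-13.8) = -18.993
f_C = -18.993 / -52.7 = 0.3604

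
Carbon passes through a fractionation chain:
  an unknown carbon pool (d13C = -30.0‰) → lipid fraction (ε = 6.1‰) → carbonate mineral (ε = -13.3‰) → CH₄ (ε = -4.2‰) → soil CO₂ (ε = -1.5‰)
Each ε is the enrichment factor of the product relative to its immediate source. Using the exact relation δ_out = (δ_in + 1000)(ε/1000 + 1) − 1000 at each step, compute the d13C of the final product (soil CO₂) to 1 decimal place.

step 1: δ = (-30.00 + 1000)·(6.1/1000 + 1) − 1000 = -24.08‰
step 2: δ = (-24.08 + 1000)·(-13.3/1000 + 1) − 1000 = -37.06‰
step 3: δ = (-37.06 + 1000)·(-4.2/1000 + 1) − 1000 = -41.11‰
step 4: δ = (-41.11 + 1000)·(-1.5/1000 + 1) − 1000 = -42.55‰

-42.5‰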